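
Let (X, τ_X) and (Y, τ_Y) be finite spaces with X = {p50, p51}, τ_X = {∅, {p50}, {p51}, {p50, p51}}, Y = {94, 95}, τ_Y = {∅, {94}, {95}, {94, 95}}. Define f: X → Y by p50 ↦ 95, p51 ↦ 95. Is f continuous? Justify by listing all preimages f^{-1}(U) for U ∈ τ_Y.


f IS continuous.

Compute f^{-1}(U) for each U ∈ τ_Y:
  U = ∅: f^{-1}(U) = ∅ ∈ τ_X ✓.
  U = {94}: f^{-1}(U) = ∅ ∈ τ_X ✓.
  U = {95}: f^{-1}(U) = {p50, p51} ∈ τ_X ✓.
  U = {94, 95}: f^{-1}(U) = {p50, p51} ∈ τ_X ✓.
Every preimage lies in τ_X, so f IS continuous.


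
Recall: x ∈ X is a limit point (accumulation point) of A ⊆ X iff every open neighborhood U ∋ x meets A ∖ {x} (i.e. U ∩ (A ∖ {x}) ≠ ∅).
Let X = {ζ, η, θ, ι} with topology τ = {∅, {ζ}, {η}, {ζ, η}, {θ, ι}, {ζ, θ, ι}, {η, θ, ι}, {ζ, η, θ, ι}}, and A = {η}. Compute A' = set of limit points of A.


A' = ∅

For each x ∈ X, list the open sets U ∈ τ with x ∈ U, then check whether U ∩ (A ∖ {x}) ≠ ∅ for every such U.
  x = ζ: open {ζ} ∋ x has {ζ} ∩ (A ∖ {ζ}) = ∅, so x is NOT a limit point.
  x = η: open {η} ∋ x has {η} ∩ (A ∖ {η}) = ∅, so x is NOT a limit point.
  x = θ: open {θ, ι} ∋ x has {θ, ι} ∩ (A ∖ {θ}) = ∅, so x is NOT a limit point.
  x = ι: open {θ, ι} ∋ x has {θ, ι} ∩ (A ∖ {ι}) = ∅, so x is NOT a limit point.
Collecting: A' = ∅.


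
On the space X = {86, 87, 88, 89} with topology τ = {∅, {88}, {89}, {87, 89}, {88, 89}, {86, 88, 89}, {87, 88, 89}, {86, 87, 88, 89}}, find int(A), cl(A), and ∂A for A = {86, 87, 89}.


int(A) = {87, 89}, cl(A) = {86, 87, 89}, ∂A = {86}.

Closed sets in (X, τ) are complements of opens:
  closed(X, τ) = {∅, {86}, {87}, {86, 87}, {86, 88}, {86, 87, 88}, {86, 87, 89}, {86, 87, 88, 89}}.
int(A) = ⋃ {U ∈ τ : U ⊆ A}. Opens contained in A: ∅, {89}, {87, 89}.
Taking the union of these: int(A) = {87, 89}.
cl(A) = ⋂ {C closed : A ⊆ C}. Closed sets containing A: {86, 87, 89}, {86, 87, 88, 89}.
Intersecting these: cl(A) = {86, 87, 89}.
∂A = cl(A) ∖ int(A) = {86, 87, 89} ∖ {87, 89} = {86}.


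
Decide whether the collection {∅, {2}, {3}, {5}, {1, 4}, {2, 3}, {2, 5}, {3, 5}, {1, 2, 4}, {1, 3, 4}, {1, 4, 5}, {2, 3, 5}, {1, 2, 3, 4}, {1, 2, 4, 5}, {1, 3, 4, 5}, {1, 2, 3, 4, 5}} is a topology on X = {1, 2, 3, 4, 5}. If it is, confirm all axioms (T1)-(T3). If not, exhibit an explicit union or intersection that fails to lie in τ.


τ IS a topology on X.

Axiom (T1): ∅ ∈ τ? Yes; X ∈ τ? Yes.
Axiom (T2/T3): check pairwise unions and intersections of members of τ.
All pairwise intersections and unions checked — each lies in τ. Therefore τ satisfies (T1), (T2), (T3): it IS a topology on X.


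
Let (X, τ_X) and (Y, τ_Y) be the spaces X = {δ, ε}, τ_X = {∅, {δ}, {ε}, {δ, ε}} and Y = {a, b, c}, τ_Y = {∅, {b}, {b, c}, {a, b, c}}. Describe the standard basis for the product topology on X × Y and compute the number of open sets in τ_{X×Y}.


Basis B = {∅ × ∅, {δ} × {b}, {ε} × {b}, {δ} × {b, c}, {δ, ε} × {b}, {ε} × {b, c}, {δ} × {a, b, c}, {ε} × {a, b, c}, {δ, ε} × {b, c}, {δ, ε} × {a, b, c}}; |τ_{X×Y}| = 16.

Enumerate products U × V with U ∈ τ_X, V ∈ τ_Y (deduplicated):
  ∅ × ∅ = {} (∅)
  {δ} × {b} = {(δ,b)}
  {ε} × {b} = {(ε,b)}
  {δ} × {b, c} = {(δ,b), (δ,c)}
  {δ, ε} × {b} = {(δ,b), (ε,b)}
  {ε} × {b, c} = {(ε,b), (ε,c)}
  {δ} × {a, b, c} = {(δ,a), (δ,b), (δ,c)}
  {ε} × {a, b, c} = {(ε,a), (ε,b), (ε,c)}
  {δ, ε} × {b, c} = {(δ,b), (δ,c), (ε,b), (ε,c)}
  {δ, ε} × {a, b, c} = {(δ,a), (δ,b), (δ,c), (ε,a), (ε,b), (ε,c)}
These 10 distinct sets form the basis B.
Close under arbitrary unions to get τ_{X×Y}; counting gives |τ_{X×Y}| = 16.


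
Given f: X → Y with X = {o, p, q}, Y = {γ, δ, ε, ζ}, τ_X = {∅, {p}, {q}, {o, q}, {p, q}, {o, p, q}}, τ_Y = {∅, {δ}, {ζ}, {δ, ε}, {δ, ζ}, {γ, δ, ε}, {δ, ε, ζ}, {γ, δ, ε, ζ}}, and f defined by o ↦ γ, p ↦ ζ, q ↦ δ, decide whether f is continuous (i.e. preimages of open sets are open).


f IS continuous.

Compute f^{-1}(U) for each U ∈ τ_Y:
  U = ∅: f^{-1}(U) = ∅ ∈ τ_X ✓.
  U = {δ}: f^{-1}(U) = {q} ∈ τ_X ✓.
  U = {ζ}: f^{-1}(U) = {p} ∈ τ_X ✓.
  U = {δ, ε}: f^{-1}(U) = {q} ∈ τ_X ✓.
  U = {δ, ζ}: f^{-1}(U) = {p, q} ∈ τ_X ✓.
  U = {γ, δ, ε}: f^{-1}(U) = {o, q} ∈ τ_X ✓.
  U = {δ, ε, ζ}: f^{-1}(U) = {p, q} ∈ τ_X ✓.
  U = {γ, δ, ε, ζ}: f^{-1}(U) = {o, p, q} ∈ τ_X ✓.
Every preimage lies in τ_X, so f IS continuous.


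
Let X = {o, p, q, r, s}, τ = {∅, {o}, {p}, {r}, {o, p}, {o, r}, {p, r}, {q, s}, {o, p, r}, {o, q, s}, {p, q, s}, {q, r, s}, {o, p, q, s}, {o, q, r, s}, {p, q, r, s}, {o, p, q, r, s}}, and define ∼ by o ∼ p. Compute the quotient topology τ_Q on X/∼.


X/∼ = {[o=p], [q], [r], [s]}; |τ_Q| = 8.

Equivalence classes: [o=p], [q], [r], [s].
Quotient map π: X → X/∼ sends o ↦ [o=p], p ↦ [o=p], q ↦ [q], r ↦ [r], s ↦ [s].
For each subset V ⊆ X/∼, compute π^{-1}(V) ⊆ X and check whether π^{-1}(V) ∈ τ. V is open in τ_Q iff π^{-1}(V) ∈ τ.
  V = {}: π^{-1}(V) = ∅ ∈ τ ✓.
  V = {[o=p]}: π^{-1}(V) = {o, p} ∈ τ ✓.
  V = {[q]}: π^{-1}(V) = {q} ∉ τ ✗.
  V = {[o=p], [q]}: π^{-1}(V) = {o, p, q} ∉ τ ✗.
  V = {[r]}: π^{-1}(V) = {r} ∈ τ ✓.
  V = {[o=p], [r]}: π^{-1}(V) = {o, p, r} ∈ τ ✓.
  V = {[q], [r]}: π^{-1}(V) = {q, r} ∉ τ ✗.
  V = {[o=p], [q], [r]}: π^{-1}(V) = {o, p, q, r} ∉ τ ✗.
  V = {[s]}: π^{-1}(V) = {s} ∉ τ ✗.
  V = {[o=p], [s]}: π^{-1}(V) = {o, p, s} ∉ τ ✗.
  V = {[q], [s]}: π^{-1}(V) = {q, s} ∈ τ ✓.
  V = {[o=p], [q], [s]}: π^{-1}(V) = {o, p, q, s} ∈ τ ✓.
  V = {[r], [s]}: π^{-1}(V) = {r, s} ∉ τ ✗.
  V = {[o=p], [r], [s]}: π^{-1}(V) = {o, p, r, s} ∉ τ ✗.
  V = {[q], [r], [s]}: π^{-1}(V) = {q, r, s} ∈ τ ✓.
  V = {[o=p], [q], [r], [s]}: π^{-1}(V) = {o, p, q, r, s} ∈ τ ✓.
Open sets in the quotient: τ_Q = {{}, {[o=p]}, {[r]}, {[o=p], [r]}, {[q], [s]}, {[o=p], [q], [s]}, {[q], [r], [s]}, {[o=p], [q], [r], [s]}} (8 elements).


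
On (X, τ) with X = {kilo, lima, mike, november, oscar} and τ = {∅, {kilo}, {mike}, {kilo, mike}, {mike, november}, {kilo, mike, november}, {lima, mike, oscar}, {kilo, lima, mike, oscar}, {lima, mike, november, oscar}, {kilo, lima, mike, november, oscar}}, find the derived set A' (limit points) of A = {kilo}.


A' = ∅

For each x ∈ X, list the open sets U ∈ τ with x ∈ U, then check whether U ∩ (A ∖ {x}) ≠ ∅ for every such U.
  x = kilo: open {kilo} ∋ x has {kilo} ∩ (A ∖ {kilo}) = ∅, so x is NOT a limit point.
  x = lima: open {lima, mike, oscar} ∋ x has {lima, mike, oscar} ∩ (A ∖ {lima}) = ∅, so x is NOT a limit point.
  x = mike: open {mike} ∋ x has {mike} ∩ (A ∖ {mike}) = ∅, so x is NOT a limit point.
  x = november: open {mike, november} ∋ x has {mike, november} ∩ (A ∖ {november}) = ∅, so x is NOT a limit point.
  x = oscar: open {lima, mike, oscar} ∋ x has {lima, mike, oscar} ∩ (A ∖ {oscar}) = ∅, so x is NOT a limit point.
Collecting: A' = ∅.


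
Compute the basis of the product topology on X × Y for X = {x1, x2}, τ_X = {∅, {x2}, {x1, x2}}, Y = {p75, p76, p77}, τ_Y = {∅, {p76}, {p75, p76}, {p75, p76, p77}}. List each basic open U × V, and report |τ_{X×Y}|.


Basis B = {∅ × ∅, {x2} × {p76}, {x1, x2} × {p76}, {x2} × {p75, p76}, {x2} × {p75, p76, p77}, {x1, x2} × {p75, p76}, {x1, x2} × {p75, p76, p77}}; |τ_{X×Y}| = 10.

Enumerate products U × V with U ∈ τ_X, V ∈ τ_Y (deduplicated):
  ∅ × ∅ = {} (∅)
  {x2} × {p76} = {(x2,p76)}
  {x1, x2} × {p76} = {(x1,p76), (x2,p76)}
  {x2} × {p75, p76} = {(x2,p75), (x2,p76)}
  {x2} × {p75, p76, p77} = {(x2,p75), (x2,p76), (x2,p77)}
  {x1, x2} × {p75, p76} = {(x1,p75), (x1,p76), (x2,p75), (x2,p76)}
  {x1, x2} × {p75, p76, p77} = {(x1,p75), (x1,p76), (x1,p77), (x2,p75), (x2,p76), (x2,p77)}
These 7 distinct sets form the basis B.
Close under arbitrary unions to get τ_{X×Y}; counting gives |τ_{X×Y}| = 10.


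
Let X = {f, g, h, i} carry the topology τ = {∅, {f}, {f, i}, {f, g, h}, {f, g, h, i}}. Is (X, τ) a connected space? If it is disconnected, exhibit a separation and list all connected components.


(X, τ) is connected.

Find clopen sets (U ∈ τ with X ∖ U ∈ τ):
  U = ∅, X ∖ U = {f, g, h, i} — both open, so U is clopen.
  U = {f, g, h, i}, X ∖ U = ∅ — both open, so U is clopen.
Only trivial clopens (∅ and X) exist, so (X, τ) is connected.
Compute connected components by grouping points that agree on all clopens:
  component: {f, g, h, i}


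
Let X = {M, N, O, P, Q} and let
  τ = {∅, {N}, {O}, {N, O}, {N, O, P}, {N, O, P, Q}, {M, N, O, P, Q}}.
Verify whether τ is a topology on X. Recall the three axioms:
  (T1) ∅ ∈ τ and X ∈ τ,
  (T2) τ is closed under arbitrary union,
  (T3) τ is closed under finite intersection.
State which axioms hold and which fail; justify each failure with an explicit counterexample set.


τ IS a topology on X.

Axiom (T1): ∅ ∈ τ? Yes; X ∈ τ? Yes.
Axiom (T2/T3): check pairwise unions and intersections of members of τ.
All pairwise intersections and unions checked — each lies in τ. Therefore τ satisfies (T1), (T2), (T3): it IS a topology on X.


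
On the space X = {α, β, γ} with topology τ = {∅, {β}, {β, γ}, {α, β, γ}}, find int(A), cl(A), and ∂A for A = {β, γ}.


int(A) = {β, γ}, cl(A) = {α, β, γ}, ∂A = {α}.

Closed sets in (X, τ) are complements of opens:
  closed(X, τ) = {∅, {α}, {α, γ}, {α, β, γ}}.
int(A) = ⋃ {U ∈ τ : U ⊆ A}. Opens contained in A: ∅, {β}, {β, γ}.
Taking the union of these: int(A) = {β, γ}.
cl(A) = ⋂ {C closed : A ⊆ C}. Closed sets containing A: {α, β, γ}.
Intersecting these: cl(A) = {α, β, γ}.
∂A = cl(A) ∖ int(A) = {α, β, γ} ∖ {β, γ} = {α}.


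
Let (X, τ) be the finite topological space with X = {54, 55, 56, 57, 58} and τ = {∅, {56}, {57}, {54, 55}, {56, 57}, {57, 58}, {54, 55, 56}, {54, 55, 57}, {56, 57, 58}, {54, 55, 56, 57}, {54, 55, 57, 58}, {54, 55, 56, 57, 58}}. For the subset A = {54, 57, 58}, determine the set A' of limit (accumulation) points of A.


A' = {55, 58}

For each x ∈ X, list the open sets U ∈ τ with x ∈ U, then check whether U ∩ (A ∖ {x}) ≠ ∅ for every such U.
  x = 54: open {54, 55} ∋ x has {54, 55} ∩ (A ∖ {54}) = ∅, so x is NOT a limit point.
  x = 55: opens ∋ x are {54, 55}, {54, 55, 56}, {54, 55, 57}, {54, 55, 56, 57}, {54, 55, 57, 58}, {54, 55, 56, 57, 58}; each meets A ∖ {55}, so x IS a limit point.
  x = 56: open {56} ∋ x has {56} ∩ (A ∖ {56}) = ∅, so x is NOT a limit point.
  x = 57: open {57} ∋ x has {57} ∩ (A ∖ {57}) = ∅, so x is NOT a limit point.
  x = 58: opens ∋ x are {57, 58}, {56, 57, 58}, {54, 55, 57, 58}, {54, 55, 56, 57, 58}; each meets A ∖ {58}, so x IS a limit point.
Collecting: A' = {55, 58}.


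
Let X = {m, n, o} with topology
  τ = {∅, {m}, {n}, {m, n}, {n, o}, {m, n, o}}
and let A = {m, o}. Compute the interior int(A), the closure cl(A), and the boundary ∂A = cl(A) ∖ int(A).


int(A) = {m}, cl(A) = {m, o}, ∂A = {o}.

Closed sets in (X, τ) are complements of opens:
  closed(X, τ) = {∅, {m}, {o}, {m, o}, {n, o}, {m, n, o}}.
int(A) = ⋃ {U ∈ τ : U ⊆ A}. Opens contained in A: ∅, {m}.
Taking the union of these: int(A) = {m}.
cl(A) = ⋂ {C closed : A ⊆ C}. Closed sets containing A: {m, o}, {m, n, o}.
Intersecting these: cl(A) = {m, o}.
∂A = cl(A) ∖ int(A) = {m, o} ∖ {m} = {o}.


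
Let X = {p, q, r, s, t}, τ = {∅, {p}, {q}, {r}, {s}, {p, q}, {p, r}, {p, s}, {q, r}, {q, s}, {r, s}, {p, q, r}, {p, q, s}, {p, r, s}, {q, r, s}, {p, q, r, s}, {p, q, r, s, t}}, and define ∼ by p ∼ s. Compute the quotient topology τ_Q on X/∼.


X/∼ = {[p=s], [q], [r], [t]}; |τ_Q| = 9.

Equivalence classes: [p=s], [q], [r], [t].
Quotient map π: X → X/∼ sends p ↦ [p=s], q ↦ [q], r ↦ [r], s ↦ [p=s], t ↦ [t].
For each subset V ⊆ X/∼, compute π^{-1}(V) ⊆ X and check whether π^{-1}(V) ∈ τ. V is open in τ_Q iff π^{-1}(V) ∈ τ.
  V = {}: π^{-1}(V) = ∅ ∈ τ ✓.
  V = {[p=s]}: π^{-1}(V) = {p, s} ∈ τ ✓.
  V = {[q]}: π^{-1}(V) = {q} ∈ τ ✓.
  V = {[p=s], [q]}: π^{-1}(V) = {p, q, s} ∈ τ ✓.
  V = {[r]}: π^{-1}(V) = {r} ∈ τ ✓.
  V = {[p=s], [r]}: π^{-1}(V) = {p, r, s} ∈ τ ✓.
  V = {[q], [r]}: π^{-1}(V) = {q, r} ∈ τ ✓.
  V = {[p=s], [q], [r]}: π^{-1}(V) = {p, q, r, s} ∈ τ ✓.
  V = {[t]}: π^{-1}(V) = {t} ∉ τ ✗.
  V = {[p=s], [t]}: π^{-1}(V) = {p, s, t} ∉ τ ✗.
  V = {[q], [t]}: π^{-1}(V) = {q, t} ∉ τ ✗.
  V = {[p=s], [q], [t]}: π^{-1}(V) = {p, q, s, t} ∉ τ ✗.
  V = {[r], [t]}: π^{-1}(V) = {r, t} ∉ τ ✗.
  V = {[p=s], [r], [t]}: π^{-1}(V) = {p, r, s, t} ∉ τ ✗.
  V = {[q], [r], [t]}: π^{-1}(V) = {q, r, t} ∉ τ ✗.
  V = {[p=s], [q], [r], [t]}: π^{-1}(V) = {p, q, r, s, t} ∈ τ ✓.
Open sets in the quotient: τ_Q = {{}, {[p=s]}, {[q]}, {[p=s], [q]}, {[r]}, {[p=s], [r]}, {[q], [r]}, {[p=s], [q], [r]}, {[p=s], [q], [r], [t]}} (9 elements).


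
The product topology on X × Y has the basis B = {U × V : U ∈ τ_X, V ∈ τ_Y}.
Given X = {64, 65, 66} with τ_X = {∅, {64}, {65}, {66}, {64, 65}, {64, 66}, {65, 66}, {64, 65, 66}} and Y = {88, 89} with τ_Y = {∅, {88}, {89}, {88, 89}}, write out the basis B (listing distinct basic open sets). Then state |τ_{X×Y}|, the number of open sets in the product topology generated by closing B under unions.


Basis B = {∅ × ∅, {64} × {88}, {64} × {89}, {65} × {88}, {65} × {89}, {66} × {88}, {66} × {89}, {64} × {88, 89}, {64, 65} × {88}, {64, 66} × {88}, {64, 65} × {89}, {64, 66} × {89}, {65} × {88, 89}, {65, 66} × {88}, {65, 66} × {89}, {66} × {88, 89}, {64, 65, 66} × {88}, {64, 65, 66} × {89}, {64, 65} × {88, 89}, {64, 66} × {88, 89}, {65, 66} × {88, 89}, {64, 65, 66} × {88, 89}}; |τ_{X×Y}| = 64.

Enumerate products U × V with U ∈ τ_X, V ∈ τ_Y (deduplicated):
  ∅ × ∅ = {} (∅)
  {64} × {88} = {(64,88)}
  {64} × {89} = {(64,89)}
  {65} × {88} = {(65,88)}
  {65} × {89} = {(65,89)}
  {66} × {88} = {(66,88)}
  {66} × {89} = {(66,89)}
  {64} × {88, 89} = {(64,88), (64,89)}
  {64, 65} × {88} = {(64,88), (65,88)}
  {64, 66} × {88} = {(64,88), (66,88)}
  {64, 65} × {89} = {(64,89), (65,89)}
  {64, 66} × {89} = {(64,89), (66,89)}
  {65} × {88, 89} = {(65,88), (65,89)}
  {65, 66} × {88} = {(65,88), (66,88)}
  {65, 66} × {89} = {(65,89), (66,89)}
  {66} × {88, 89} = {(66,88), (66,89)}
  {64, 65, 66} × {88} = {(64,88), (65,88), (66,88)}
  {64, 65, 66} × {89} = {(64,89), (65,89), (66,89)}
  {64, 65} × {88, 89} = {(64,88), (64,89), (65,88), (65,89)}
  {64, 66} × {88, 89} = {(64,88), (64,89), (66,88), (66,89)}
  {65, 66} × {88, 89} = {(65,88), (65,89), (66,88), (66,89)}
  {64, 65, 66} × {88, 89} = {(64,88), (64,89), (65,88), (65,89), (66,88), (66,89)}
These 22 distinct sets form the basis B.
Close under arbitrary unions to get τ_{X×Y}; counting gives |τ_{X×Y}| = 64.


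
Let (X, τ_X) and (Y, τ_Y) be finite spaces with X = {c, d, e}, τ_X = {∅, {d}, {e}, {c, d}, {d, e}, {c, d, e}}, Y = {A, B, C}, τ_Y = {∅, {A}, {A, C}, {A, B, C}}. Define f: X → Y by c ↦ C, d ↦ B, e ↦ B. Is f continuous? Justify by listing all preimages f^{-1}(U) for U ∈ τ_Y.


f is NOT continuous.

Compute f^{-1}(U) for each U ∈ τ_Y:
  U = ∅: f^{-1}(U) = ∅ ∈ τ_X ✓.
  U = {A}: f^{-1}(U) = ∅ ∈ τ_X ✓.
  U = {A, C}: f^{-1}(U) = {c} ∉ τ_X ✗.
  U = {A, B, C}: f^{-1}(U) = {c, d, e} ∈ τ_X ✓.
Found U = {A, C} with f^{-1}(U) = {c} not in τ_X. Therefore f is NOT continuous.


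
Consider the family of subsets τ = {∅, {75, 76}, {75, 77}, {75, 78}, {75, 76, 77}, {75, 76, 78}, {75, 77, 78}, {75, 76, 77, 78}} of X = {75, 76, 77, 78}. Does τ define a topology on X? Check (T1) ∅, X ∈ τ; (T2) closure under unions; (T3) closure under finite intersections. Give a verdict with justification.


τ is NOT a topology on X.

Axiom (T1): ∅ ∈ τ? Yes; X ∈ τ? Yes.
Axiom (T2/T3): check pairwise unions and intersections of members of τ.
Counterexample for (T3): {75, 76} ∩ {75, 77} = {75} ∉ τ. Therefore τ is NOT a topology.


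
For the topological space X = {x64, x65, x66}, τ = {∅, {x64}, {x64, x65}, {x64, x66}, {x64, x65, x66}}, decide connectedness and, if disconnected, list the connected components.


(X, τ) is connected.

Find clopen sets (U ∈ τ with X ∖ U ∈ τ):
  U = ∅, X ∖ U = {x64, x65, x66} — both open, so U is clopen.
  U = {x64, x65, x66}, X ∖ U = ∅ — both open, so U is clopen.
Only trivial clopens (∅ and X) exist, so (X, τ) is connected.
Compute connected components by grouping points that agree on all clopens:
  component: {x64, x65, x66}


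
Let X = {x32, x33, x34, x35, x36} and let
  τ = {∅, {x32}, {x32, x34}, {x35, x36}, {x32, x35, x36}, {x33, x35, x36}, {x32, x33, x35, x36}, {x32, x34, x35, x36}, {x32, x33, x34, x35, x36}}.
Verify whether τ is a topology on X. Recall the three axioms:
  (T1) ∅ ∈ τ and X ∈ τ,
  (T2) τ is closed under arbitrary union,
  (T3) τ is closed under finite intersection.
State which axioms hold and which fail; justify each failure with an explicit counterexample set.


τ IS a topology on X.

Axiom (T1): ∅ ∈ τ? Yes; X ∈ τ? Yes.
Axiom (T2/T3): check pairwise unions and intersections of members of τ.
All pairwise intersections and unions checked — each lies in τ. Therefore τ satisfies (T1), (T2), (T3): it IS a topology on X.


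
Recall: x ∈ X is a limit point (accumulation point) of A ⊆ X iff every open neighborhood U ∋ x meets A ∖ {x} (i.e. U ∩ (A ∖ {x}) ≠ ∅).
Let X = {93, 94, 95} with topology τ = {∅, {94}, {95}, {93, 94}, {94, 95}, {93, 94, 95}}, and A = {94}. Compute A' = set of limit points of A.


A' = {93}

For each x ∈ X, list the open sets U ∈ τ with x ∈ U, then check whether U ∩ (A ∖ {x}) ≠ ∅ for every such U.
  x = 93: opens ∋ x are {93, 94}, {93, 94, 95}; each meets A ∖ {93}, so x IS a limit point.
  x = 94: open {94} ∋ x has {94} ∩ (A ∖ {94}) = ∅, so x is NOT a limit point.
  x = 95: open {95} ∋ x has {95} ∩ (A ∖ {95}) = ∅, so x is NOT a limit point.
Collecting: A' = {93}.


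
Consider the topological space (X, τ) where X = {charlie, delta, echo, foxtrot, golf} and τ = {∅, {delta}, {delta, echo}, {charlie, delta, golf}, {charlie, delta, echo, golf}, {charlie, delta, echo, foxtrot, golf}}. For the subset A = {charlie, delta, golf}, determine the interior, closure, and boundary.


int(A) = {charlie, delta, golf}, cl(A) = {charlie, delta, echo, foxtrot, golf}, ∂A = {echo, foxtrot}.

Closed sets in (X, τ) are complements of opens:
  closed(X, τ) = {∅, {foxtrot}, {echo, foxtrot}, {charlie, foxtrot, golf}, {charlie, echo, foxtrot, golf}, {charlie, delta, echo, foxtrot, golf}}.
int(A) = ⋃ {U ∈ τ : U ⊆ A}. Opens contained in A: ∅, {delta}, {charlie, delta, golf}.
Taking the union of these: int(A) = {charlie, delta, golf}.
cl(A) = ⋂ {C closed : A ⊆ C}. Closed sets containing A: {charlie, delta, echo, foxtrot, golf}.
Intersecting these: cl(A) = {charlie, delta, echo, foxtrot, golf}.
∂A = cl(A) ∖ int(A) = {charlie, delta, echo, foxtrot, golf} ∖ {charlie, delta, golf} = {echo, foxtrot}.


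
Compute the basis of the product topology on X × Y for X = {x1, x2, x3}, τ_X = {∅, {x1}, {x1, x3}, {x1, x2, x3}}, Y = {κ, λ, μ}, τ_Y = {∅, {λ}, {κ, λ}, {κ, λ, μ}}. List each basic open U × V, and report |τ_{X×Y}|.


Basis B = {∅ × ∅, {x1} × {λ}, {x1} × {κ, λ}, {x1, x3} × {λ}, {x1} × {κ, λ, μ}, {x1, x2, x3} × {λ}, {x1, x3} × {κ, λ}, {x1, x3} × {κ, λ, μ}, {x1, x2, x3} × {κ, λ}, {x1, x2, x3} × {κ, λ, μ}}; |τ_{X×Y}| = 20.

Enumerate products U × V with U ∈ τ_X, V ∈ τ_Y (deduplicated):
  ∅ × ∅ = {} (∅)
  {x1} × {λ} = {(x1,λ)}
  {x1} × {κ, λ} = {(x1,κ), (x1,λ)}
  {x1, x3} × {λ} = {(x1,λ), (x3,λ)}
  {x1} × {κ, λ, μ} = {(x1,κ), (x1,λ), (x1,μ)}
  {x1, x2, x3} × {λ} = {(x1,λ), (x2,λ), (x3,λ)}
  {x1, x3} × {κ, λ} = {(x1,κ), (x1,λ), (x3,κ), (x3,λ)}
  {x1, x3} × {κ, λ, μ} = {(x1,κ), (x1,λ), (x1,μ), (x3,κ), (x3,λ), (x3,μ)}
  {x1, x2, x3} × {κ, λ} = {(x1,κ), (x1,λ), (x2,κ), (x2,λ), (x3,κ), (x3,λ)}
  {x1, x2, x3} × {κ, λ, μ} = {(x1,κ), (x1,λ), (x1,μ), (x2,κ), (x2,λ), (x2,μ), (x3,κ), (x3,λ), (x3,μ)}
These 10 distinct sets form the basis B.
Close under arbitrary unions to get τ_{X×Y}; counting gives |τ_{X×Y}| = 20.


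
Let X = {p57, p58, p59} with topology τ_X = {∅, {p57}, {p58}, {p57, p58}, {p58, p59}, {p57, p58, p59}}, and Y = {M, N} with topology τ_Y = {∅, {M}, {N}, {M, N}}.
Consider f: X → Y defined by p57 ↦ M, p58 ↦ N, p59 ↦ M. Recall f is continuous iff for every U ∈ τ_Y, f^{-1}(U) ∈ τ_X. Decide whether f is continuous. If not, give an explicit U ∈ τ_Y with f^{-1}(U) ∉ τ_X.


f is NOT continuous.

Compute f^{-1}(U) for each U ∈ τ_Y:
  U = ∅: f^{-1}(U) = ∅ ∈ τ_X ✓.
  U = {M}: f^{-1}(U) = {p57, p59} ∉ τ_X ✗.
  U = {N}: f^{-1}(U) = {p58} ∈ τ_X ✓.
  U = {M, N}: f^{-1}(U) = {p57, p58, p59} ∈ τ_X ✓.
Found U = {M} with f^{-1}(U) = {p57, p59} not in τ_X. Therefore f is NOT continuous.


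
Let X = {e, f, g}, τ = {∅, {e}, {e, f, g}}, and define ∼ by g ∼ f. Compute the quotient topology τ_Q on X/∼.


X/∼ = {[e], [f=g]}; |τ_Q| = 3.

Equivalence classes: [e], [f=g].
Quotient map π: X → X/∼ sends e ↦ [e], f ↦ [f=g], g ↦ [f=g].
For each subset V ⊆ X/∼, compute π^{-1}(V) ⊆ X and check whether π^{-1}(V) ∈ τ. V is open in τ_Q iff π^{-1}(V) ∈ τ.
  V = {}: π^{-1}(V) = ∅ ∈ τ ✓.
  V = {[e]}: π^{-1}(V) = {e} ∈ τ ✓.
  V = {[f=g]}: π^{-1}(V) = {f, g} ∉ τ ✗.
  V = {[e], [f=g]}: π^{-1}(V) = {e, f, g} ∈ τ ✓.
Open sets in the quotient: τ_Q = {{}, {[e]}, {[e], [f=g]}} (3 elements).


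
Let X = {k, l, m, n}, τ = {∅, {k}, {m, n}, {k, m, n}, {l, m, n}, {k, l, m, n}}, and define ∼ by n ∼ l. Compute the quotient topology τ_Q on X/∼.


X/∼ = {[k], [l=n], [m]}; |τ_Q| = 4.

Equivalence classes: [k], [l=n], [m].
Quotient map π: X → X/∼ sends k ↦ [k], l ↦ [l=n], m ↦ [m], n ↦ [l=n].
For each subset V ⊆ X/∼, compute π^{-1}(V) ⊆ X and check whether π^{-1}(V) ∈ τ. V is open in τ_Q iff π^{-1}(V) ∈ τ.
  V = {}: π^{-1}(V) = ∅ ∈ τ ✓.
  V = {[k]}: π^{-1}(V) = {k} ∈ τ ✓.
  V = {[l=n]}: π^{-1}(V) = {l, n} ∉ τ ✗.
  V = {[k], [l=n]}: π^{-1}(V) = {k, l, n} ∉ τ ✗.
  V = {[m]}: π^{-1}(V) = {m} ∉ τ ✗.
  V = {[k], [m]}: π^{-1}(V) = {k, m} ∉ τ ✗.
  V = {[l=n], [m]}: π^{-1}(V) = {l, m, n} ∈ τ ✓.
  V = {[k], [l=n], [m]}: π^{-1}(V) = {k, l, m, n} ∈ τ ✓.
Open sets in the quotient: τ_Q = {{}, {[k]}, {[l=n], [m]}, {[k], [l=n], [m]}} (4 elements).


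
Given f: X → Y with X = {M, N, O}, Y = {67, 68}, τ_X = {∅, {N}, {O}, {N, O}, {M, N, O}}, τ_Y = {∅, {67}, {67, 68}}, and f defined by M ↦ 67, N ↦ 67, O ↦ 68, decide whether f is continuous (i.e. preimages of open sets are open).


f is NOT continuous.

Compute f^{-1}(U) for each U ∈ τ_Y:
  U = ∅: f^{-1}(U) = ∅ ∈ τ_X ✓.
  U = {67}: f^{-1}(U) = {M, N} ∉ τ_X ✗.
  U = {67, 68}: f^{-1}(U) = {M, N, O} ∈ τ_X ✓.
Found U = {67} with f^{-1}(U) = {M, N} not in τ_X. Therefore f is NOT continuous.


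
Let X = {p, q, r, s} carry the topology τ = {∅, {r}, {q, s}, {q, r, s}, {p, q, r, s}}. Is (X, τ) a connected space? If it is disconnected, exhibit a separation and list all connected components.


(X, τ) is connected.

Find clopen sets (U ∈ τ with X ∖ U ∈ τ):
  U = ∅, X ∖ U = {p, q, r, s} — both open, so U is clopen.
  U = {p, q, r, s}, X ∖ U = ∅ — both open, so U is clopen.
Only trivial clopens (∅ and X) exist, so (X, τ) is connected.
Compute connected components by grouping points that agree on all clopens:
  component: {p, q, r, s}


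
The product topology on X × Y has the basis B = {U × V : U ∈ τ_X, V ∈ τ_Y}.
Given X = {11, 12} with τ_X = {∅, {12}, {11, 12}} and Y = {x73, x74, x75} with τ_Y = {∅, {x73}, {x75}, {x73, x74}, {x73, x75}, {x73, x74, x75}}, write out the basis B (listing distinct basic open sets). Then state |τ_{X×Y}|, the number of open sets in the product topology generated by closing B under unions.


Basis B = {∅ × ∅, {12} × {x73}, {12} × {x75}, {11, 12} × {x73}, {11, 12} × {x75}, {12} × {x73, x74}, {12} × {x73, x75}, {12} × {x73, x74, x75}, {11, 12} × {x73, x74}, {11, 12} × {x73, x75}, {11, 12} × {x73, x74, x75}}; |τ_{X×Y}| = 18.

Enumerate products U × V with U ∈ τ_X, V ∈ τ_Y (deduplicated):
  ∅ × ∅ = {} (∅)
  {12} × {x73} = {(12,x73)}
  {12} × {x75} = {(12,x75)}
  {11, 12} × {x73} = {(11,x73), (12,x73)}
  {11, 12} × {x75} = {(11,x75), (12,x75)}
  {12} × {x73, x74} = {(12,x73), (12,x74)}
  {12} × {x73, x75} = {(12,x73), (12,x75)}
  {12} × {x73, x74, x75} = {(12,x73), (12,x74), (12,x75)}
  {11, 12} × {x73, x74} = {(11,x73), (11,x74), (12,x73), (12,x74)}
  {11, 12} × {x73, x75} = {(11,x73), (11,x75), (12,x73), (12,x75)}
  {11, 12} × {x73, x74, x75} = {(11,x73), (11,x74), (11,x75), (12,x73), (12,x74), (12,x75)}
These 11 distinct sets form the basis B.
Close under arbitrary unions to get τ_{X×Y}; counting gives |τ_{X×Y}| = 18.


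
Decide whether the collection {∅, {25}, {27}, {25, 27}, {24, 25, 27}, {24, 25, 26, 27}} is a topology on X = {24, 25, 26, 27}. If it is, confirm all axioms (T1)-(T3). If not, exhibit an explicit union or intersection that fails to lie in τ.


τ IS a topology on X.

Axiom (T1): ∅ ∈ τ? Yes; X ∈ τ? Yes.
Axiom (T2/T3): check pairwise unions and intersections of members of τ.
All pairwise intersections and unions checked — each lies in τ. Therefore τ satisfies (T1), (T2), (T3): it IS a topology on X.


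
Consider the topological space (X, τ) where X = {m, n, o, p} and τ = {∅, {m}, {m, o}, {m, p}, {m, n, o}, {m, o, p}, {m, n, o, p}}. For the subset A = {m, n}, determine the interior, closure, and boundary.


int(A) = {m}, cl(A) = {m, n, o, p}, ∂A = {n, o, p}.

Closed sets in (X, τ) are complements of opens:
  closed(X, τ) = {∅, {n}, {p}, {n, o}, {n, p}, {n, o, p}, {m, n, o, p}}.
int(A) = ⋃ {U ∈ τ : U ⊆ A}. Opens contained in A: ∅, {m}.
Taking the union of these: int(A) = {m}.
cl(A) = ⋂ {C closed : A ⊆ C}. Closed sets containing A: {m, n, o, p}.
Intersecting these: cl(A) = {m, n, o, p}.
∂A = cl(A) ∖ int(A) = {m, n, o, p} ∖ {m} = {n, o, p}.


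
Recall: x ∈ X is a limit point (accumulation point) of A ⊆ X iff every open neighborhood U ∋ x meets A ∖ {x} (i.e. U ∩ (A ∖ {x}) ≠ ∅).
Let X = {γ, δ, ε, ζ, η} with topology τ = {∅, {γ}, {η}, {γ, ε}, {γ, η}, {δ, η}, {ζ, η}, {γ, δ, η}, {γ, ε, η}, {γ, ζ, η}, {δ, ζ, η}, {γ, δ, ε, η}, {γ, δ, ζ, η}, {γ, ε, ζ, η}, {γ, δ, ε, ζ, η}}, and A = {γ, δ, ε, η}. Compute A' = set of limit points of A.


A' = {δ, ε, ζ}

For each x ∈ X, list the open sets U ∈ τ with x ∈ U, then check whether U ∩ (A ∖ {x}) ≠ ∅ for every such U.
  x = γ: open {γ} ∋ x has {γ} ∩ (A ∖ {γ}) = ∅, so x is NOT a limit point.
  x = δ: opens ∋ x are {δ, η}, {γ, δ, η}, {δ, ζ, η}, {γ, δ, ε, η}, {γ, δ, ζ, η}, {γ, δ, ε, ζ, η}; each meets A ∖ {δ}, so x IS a limit point.
  x = ε: opens ∋ x are {γ, ε}, {γ, ε, η}, {γ, δ, ε, η}, {γ, ε, ζ, η}, {γ, δ, ε, ζ, η}; each meets A ∖ {ε}, so x IS a limit point.
  x = ζ: opens ∋ x are {ζ, η}, {γ, ζ, η}, {δ, ζ, η}, {γ, δ, ζ, η}, {γ, ε, ζ, η}, {γ, δ, ε, ζ, η}; each meets A ∖ {ζ}, so x IS a limit point.
  x = η: open {η} ∋ x has {η} ∩ (A ∖ {η}) = ∅, so x is NOT a limit point.
Collecting: A' = {δ, ε, ζ}.


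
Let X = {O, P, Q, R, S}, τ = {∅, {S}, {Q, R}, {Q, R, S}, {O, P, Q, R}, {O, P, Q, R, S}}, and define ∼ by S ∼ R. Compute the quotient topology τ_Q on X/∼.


X/∼ = {[O], [P], [Q], [R=S]}; |τ_Q| = 3.

Equivalence classes: [O], [P], [Q], [R=S].
Quotient map π: X → X/∼ sends O ↦ [O], P ↦ [P], Q ↦ [Q], R ↦ [R=S], S ↦ [R=S].
For each subset V ⊆ X/∼, compute π^{-1}(V) ⊆ X and check whether π^{-1}(V) ∈ τ. V is open in τ_Q iff π^{-1}(V) ∈ τ.
  V = {}: π^{-1}(V) = ∅ ∈ τ ✓.
  V = {[O]}: π^{-1}(V) = {O} ∉ τ ✗.
  V = {[P]}: π^{-1}(V) = {P} ∉ τ ✗.
  V = {[O], [P]}: π^{-1}(V) = {O, P} ∉ τ ✗.
  V = {[Q]}: π^{-1}(V) = {Q} ∉ τ ✗.
  V = {[O], [Q]}: π^{-1}(V) = {O, Q} ∉ τ ✗.
  V = {[P], [Q]}: π^{-1}(V) = {P, Q} ∉ τ ✗.
  V = {[O], [P], [Q]}: π^{-1}(V) = {O, P, Q} ∉ τ ✗.
  V = {[R=S]}: π^{-1}(V) = {R, S} ∉ τ ✗.
  V = {[O], [R=S]}: π^{-1}(V) = {O, R, S} ∉ τ ✗.
  V = {[P], [R=S]}: π^{-1}(V) = {P, R, S} ∉ τ ✗.
  V = {[O], [P], [R=S]}: π^{-1}(V) = {O, P, R, S} ∉ τ ✗.
  V = {[Q], [R=S]}: π^{-1}(V) = {Q, R, S} ∈ τ ✓.
  V = {[O], [Q], [R=S]}: π^{-1}(V) = {O, Q, R, S} ∉ τ ✗.
  V = {[P], [Q], [R=S]}: π^{-1}(V) = {P, Q, R, S} ∉ τ ✗.
  V = {[O], [P], [Q], [R=S]}: π^{-1}(V) = {O, P, Q, R, S} ∈ τ ✓.
Open sets in the quotient: τ_Q = {{}, {[Q], [R=S]}, {[O], [P], [Q], [R=S]}} (3 elements).


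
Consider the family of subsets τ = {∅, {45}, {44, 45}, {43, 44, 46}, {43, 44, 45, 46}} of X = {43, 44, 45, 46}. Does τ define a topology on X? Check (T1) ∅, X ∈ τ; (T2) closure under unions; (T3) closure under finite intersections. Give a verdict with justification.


τ is NOT a topology on X.

Axiom (T1): ∅ ∈ τ? Yes; X ∈ τ? Yes.
Axiom (T2/T3): check pairwise unions and intersections of members of τ.
Counterexample for (T3): {44, 45} ∩ {43, 44, 46} = {44} ∉ τ. Therefore τ is NOT a topology.


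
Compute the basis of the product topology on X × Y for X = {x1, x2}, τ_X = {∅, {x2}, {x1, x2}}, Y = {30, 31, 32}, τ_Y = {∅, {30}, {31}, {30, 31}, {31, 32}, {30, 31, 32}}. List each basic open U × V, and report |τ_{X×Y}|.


Basis B = {∅ × ∅, {x2} × {30}, {x2} × {31}, {x1, x2} × {30}, {x1, x2} × {31}, {x2} × {30, 31}, {x2} × {31, 32}, {x2} × {30, 31, 32}, {x1, x2} × {30, 31}, {x1, x2} × {31, 32}, {x1, x2} × {30, 31, 32}}; |τ_{X×Y}| = 18.

Enumerate products U × V with U ∈ τ_X, V ∈ τ_Y (deduplicated):
  ∅ × ∅ = {} (∅)
  {x2} × {30} = {(x2,30)}
  {x2} × {31} = {(x2,31)}
  {x1, x2} × {30} = {(x1,30), (x2,30)}
  {x1, x2} × {31} = {(x1,31), (x2,31)}
  {x2} × {30, 31} = {(x2,30), (x2,31)}
  {x2} × {31, 32} = {(x2,31), (x2,32)}
  {x2} × {30, 31, 32} = {(x2,30), (x2,31), (x2,32)}
  {x1, x2} × {30, 31} = {(x1,30), (x1,31), (x2,30), (x2,31)}
  {x1, x2} × {31, 32} = {(x1,31), (x1,32), (x2,31), (x2,32)}
  {x1, x2} × {30, 31, 32} = {(x1,30), (x1,31), (x1,32), (x2,30), (x2,31), (x2,32)}
These 11 distinct sets form the basis B.
Close under arbitrary unions to get τ_{X×Y}; counting gives |τ_{X×Y}| = 18.


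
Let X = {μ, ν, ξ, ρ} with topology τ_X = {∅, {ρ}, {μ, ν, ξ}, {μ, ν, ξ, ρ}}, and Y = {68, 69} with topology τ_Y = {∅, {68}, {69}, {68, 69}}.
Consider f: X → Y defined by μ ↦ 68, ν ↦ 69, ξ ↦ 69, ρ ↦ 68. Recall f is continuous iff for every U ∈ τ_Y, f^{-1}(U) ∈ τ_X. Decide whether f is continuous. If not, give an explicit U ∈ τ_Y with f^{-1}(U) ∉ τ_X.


f is NOT continuous.

Compute f^{-1}(U) for each U ∈ τ_Y:
  U = ∅: f^{-1}(U) = ∅ ∈ τ_X ✓.
  U = {68}: f^{-1}(U) = {μ, ρ} ∉ τ_X ✗.
  U = {69}: f^{-1}(U) = {ν, ξ} ∉ τ_X ✗.
  U = {68, 69}: f^{-1}(U) = {μ, ν, ξ, ρ} ∈ τ_X ✓.
Found U = {68} with f^{-1}(U) = {μ, ρ} not in τ_X. Therefore f is NOT continuous.


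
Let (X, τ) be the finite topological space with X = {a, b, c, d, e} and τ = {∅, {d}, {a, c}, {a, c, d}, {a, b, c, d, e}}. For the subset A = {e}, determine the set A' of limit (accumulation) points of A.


A' = {b}

For each x ∈ X, list the open sets U ∈ τ with x ∈ U, then check whether U ∩ (A ∖ {x}) ≠ ∅ for every such U.
  x = a: open {a, c} ∋ x has {a, c} ∩ (A ∖ {a}) = ∅, so x is NOT a limit point.
  x = b: opens ∋ x are {a, b, c, d, e}; each meets A ∖ {b}, so x IS a limit point.
  x = c: open {a, c} ∋ x has {a, c} ∩ (A ∖ {c}) = ∅, so x is NOT a limit point.
  x = d: open {d} ∋ x has {d} ∩ (A ∖ {d}) = ∅, so x is NOT a limit point.
  x = e: open {a, b, c, d, e} ∋ x has {a, b, c, d, e} ∩ (A ∖ {e}) = ∅, so x is NOT a limit point.
Collecting: A' = {b}.


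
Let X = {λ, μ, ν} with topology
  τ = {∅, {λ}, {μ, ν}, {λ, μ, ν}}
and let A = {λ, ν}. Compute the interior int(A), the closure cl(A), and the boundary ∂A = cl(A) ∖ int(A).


int(A) = {λ}, cl(A) = {λ, μ, ν}, ∂A = {μ, ν}.

Closed sets in (X, τ) are complements of opens:
  closed(X, τ) = {∅, {λ}, {μ, ν}, {λ, μ, ν}}.
int(A) = ⋃ {U ∈ τ : U ⊆ A}. Opens contained in A: ∅, {λ}.
Taking the union of these: int(A) = {λ}.
cl(A) = ⋂ {C closed : A ⊆ C}. Closed sets containing A: {λ, μ, ν}.
Intersecting these: cl(A) = {λ, μ, ν}.
∂A = cl(A) ∖ int(A) = {λ, μ, ν} ∖ {λ} = {μ, ν}.


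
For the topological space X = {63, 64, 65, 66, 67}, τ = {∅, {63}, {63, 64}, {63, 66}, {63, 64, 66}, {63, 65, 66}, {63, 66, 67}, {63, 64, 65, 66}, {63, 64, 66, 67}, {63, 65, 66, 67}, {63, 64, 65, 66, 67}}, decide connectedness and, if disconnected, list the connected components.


(X, τ) is connected.

Find clopen sets (U ∈ τ with X ∖ U ∈ τ):
  U = ∅, X ∖ U = {63, 64, 65, 66, 67} — both open, so U is clopen.
  U = {63, 64, 65, 66, 67}, X ∖ U = ∅ — both open, so U is clopen.
Only trivial clopens (∅ and X) exist, so (X, τ) is connected.
Compute connected components by grouping points that agree on all clopens:
  component: {63, 64, 65, 66, 67}


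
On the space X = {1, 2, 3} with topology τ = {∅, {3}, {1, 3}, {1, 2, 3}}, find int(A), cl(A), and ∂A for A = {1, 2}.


int(A) = ∅, cl(A) = {1, 2}, ∂A = {1, 2}.

Closed sets in (X, τ) are complements of opens:
  closed(X, τ) = {∅, {2}, {1, 2}, {1, 2, 3}}.
int(A) = ⋃ {U ∈ τ : U ⊆ A}. Opens contained in A: ∅.
Taking the union of these: int(A) = ∅.
cl(A) = ⋂ {C closed : A ⊆ C}. Closed sets containing A: {1, 2}, {1, 2, 3}.
Intersecting these: cl(A) = {1, 2}.
∂A = cl(A) ∖ int(A) = {1, 2} ∖ ∅ = {1, 2}.


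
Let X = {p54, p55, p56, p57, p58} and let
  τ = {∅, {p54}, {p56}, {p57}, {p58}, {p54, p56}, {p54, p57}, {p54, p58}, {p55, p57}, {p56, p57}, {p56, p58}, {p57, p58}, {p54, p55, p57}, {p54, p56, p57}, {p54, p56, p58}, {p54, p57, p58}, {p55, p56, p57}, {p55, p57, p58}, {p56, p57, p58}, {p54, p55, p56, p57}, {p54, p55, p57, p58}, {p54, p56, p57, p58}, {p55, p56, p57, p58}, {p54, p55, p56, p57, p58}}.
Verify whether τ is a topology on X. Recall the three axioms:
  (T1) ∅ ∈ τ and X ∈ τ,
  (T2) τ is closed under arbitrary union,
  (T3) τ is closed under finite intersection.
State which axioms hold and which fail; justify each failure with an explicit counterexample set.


τ IS a topology on X.

Axiom (T1): ∅ ∈ τ? Yes; X ∈ τ? Yes.
Axiom (T2/T3): check pairwise unions and intersections of members of τ.
All pairwise intersections and unions checked — each lies in τ. Therefore τ satisfies (T1), (T2), (T3): it IS a topology on X.


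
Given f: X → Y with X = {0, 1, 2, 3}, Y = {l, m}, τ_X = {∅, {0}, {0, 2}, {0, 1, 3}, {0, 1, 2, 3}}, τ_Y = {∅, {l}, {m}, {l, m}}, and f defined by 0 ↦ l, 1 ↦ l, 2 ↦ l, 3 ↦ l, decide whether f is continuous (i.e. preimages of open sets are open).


f IS continuous.

Compute f^{-1}(U) for each U ∈ τ_Y:
  U = ∅: f^{-1}(U) = ∅ ∈ τ_X ✓.
  U = {l}: f^{-1}(U) = {0, 1, 2, 3} ∈ τ_X ✓.
  U = {m}: f^{-1}(U) = ∅ ∈ τ_X ✓.
  U = {l, m}: f^{-1}(U) = {0, 1, 2, 3} ∈ τ_X ✓.
Every preimage lies in τ_X, so f IS continuous.


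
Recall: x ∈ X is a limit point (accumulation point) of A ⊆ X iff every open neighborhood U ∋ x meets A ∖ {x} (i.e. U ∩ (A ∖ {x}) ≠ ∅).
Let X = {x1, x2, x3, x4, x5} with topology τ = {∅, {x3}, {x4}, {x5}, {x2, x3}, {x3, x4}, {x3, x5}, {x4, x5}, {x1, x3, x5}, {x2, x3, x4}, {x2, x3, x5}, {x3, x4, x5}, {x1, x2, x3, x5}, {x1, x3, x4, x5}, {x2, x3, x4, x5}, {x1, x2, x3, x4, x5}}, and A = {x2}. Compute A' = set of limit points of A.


A' = ∅

For each x ∈ X, list the open sets U ∈ τ with x ∈ U, then check whether U ∩ (A ∖ {x}) ≠ ∅ for every such U.
  x = x1: open {x1, x3, x5} ∋ x has {x1, x3, x5} ∩ (A ∖ {x1}) = ∅, so x is NOT a limit point.
  x = x2: open {x2, x3} ∋ x has {x2, x3} ∩ (A ∖ {x2}) = ∅, so x is NOT a limit point.
  x = x3: open {x3} ∋ x has {x3} ∩ (A ∖ {x3}) = ∅, so x is NOT a limit point.
  x = x4: open {x4} ∋ x has {x4} ∩ (A ∖ {x4}) = ∅, so x is NOT a limit point.
  x = x5: open {x5} ∋ x has {x5} ∩ (A ∖ {x5}) = ∅, so x is NOT a limit point.
Collecting: A' = ∅.


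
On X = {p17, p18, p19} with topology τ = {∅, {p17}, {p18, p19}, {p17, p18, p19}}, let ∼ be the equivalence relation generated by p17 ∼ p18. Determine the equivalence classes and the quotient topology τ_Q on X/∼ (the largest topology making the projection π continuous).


X/∼ = {[p17=p18], [p19]}; |τ_Q| = 2.

Equivalence classes: [p17=p18], [p19].
Quotient map π: X → X/∼ sends p17 ↦ [p17=p18], p18 ↦ [p17=p18], p19 ↦ [p19].
For each subset V ⊆ X/∼, compute π^{-1}(V) ⊆ X and check whether π^{-1}(V) ∈ τ. V is open in τ_Q iff π^{-1}(V) ∈ τ.
  V = {}: π^{-1}(V) = ∅ ∈ τ ✓.
  V = {[p17=p18]}: π^{-1}(V) = {p17, p18} ∉ τ ✗.
  V = {[p19]}: π^{-1}(V) = {p19} ∉ τ ✗.
  V = {[p17=p18], [p19]}: π^{-1}(V) = {p17, p18, p19} ∈ τ ✓.
Open sets in the quotient: τ_Q = {{}, {[p17=p18], [p19]}} (2 elements).


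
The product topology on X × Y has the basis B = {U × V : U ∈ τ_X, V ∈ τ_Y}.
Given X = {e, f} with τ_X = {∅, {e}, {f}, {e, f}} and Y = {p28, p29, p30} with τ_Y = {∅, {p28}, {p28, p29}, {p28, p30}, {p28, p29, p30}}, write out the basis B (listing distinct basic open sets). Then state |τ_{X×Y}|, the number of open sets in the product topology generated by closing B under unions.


Basis B = {∅ × ∅, {e} × {p28}, {f} × {p28}, {e} × {p28, p29}, {e} × {p28, p30}, {e, f} × {p28}, {f} × {p28, p29}, {f} × {p28, p30}, {e} × {p28, p29, p30}, {f} × {p28, p29, p30}, {e, f} × {p28, p29}, {e, f} × {p28, p30}, {e, f} × {p28, p29, p30}}; |τ_{X×Y}| = 25.

Enumerate products U × V with U ∈ τ_X, V ∈ τ_Y (deduplicated):
  ∅ × ∅ = {} (∅)
  {e} × {p28} = {(e,p28)}
  {f} × {p28} = {(f,p28)}
  {e} × {p28, p29} = {(e,p28), (e,p29)}
  {e} × {p28, p30} = {(e,p28), (e,p30)}
  {e, f} × {p28} = {(e,p28), (f,p28)}
  {f} × {p28, p29} = {(f,p28), (f,p29)}
  {f} × {p28, p30} = {(f,p28), (f,p30)}
  {e} × {p28, p29, p30} = {(e,p28), (e,p29), (e,p30)}
  {f} × {p28, p29, p30} = {(f,p28), (f,p29), (f,p30)}
  {e, f} × {p28, p29} = {(e,p28), (e,p29), (f,p28), (f,p29)}
  {e, f} × {p28, p30} = {(e,p28), (e,p30), (f,p28), (f,p30)}
  {e, f} × {p28, p29, p30} = {(e,p28), (e,p29), (e,p30), (f,p28), (f,p29), (f,p30)}
These 13 distinct sets form the basis B.
Close under arbitrary unions to get τ_{X×Y}; counting gives |τ_{X×Y}| = 25.


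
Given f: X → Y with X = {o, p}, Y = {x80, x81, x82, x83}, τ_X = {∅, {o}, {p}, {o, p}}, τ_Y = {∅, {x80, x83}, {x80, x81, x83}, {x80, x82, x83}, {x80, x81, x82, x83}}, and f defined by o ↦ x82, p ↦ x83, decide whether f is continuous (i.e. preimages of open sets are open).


f IS continuous.

Compute f^{-1}(U) for each U ∈ τ_Y:
  U = ∅: f^{-1}(U) = ∅ ∈ τ_X ✓.
  U = {x80, x83}: f^{-1}(U) = {p} ∈ τ_X ✓.
  U = {x80, x81, x83}: f^{-1}(U) = {p} ∈ τ_X ✓.
  U = {x80, x82, x83}: f^{-1}(U) = {o, p} ∈ τ_X ✓.
  U = {x80, x81, x82, x83}: f^{-1}(U) = {o, p} ∈ τ_X ✓.
Every preimage lies in τ_X, so f IS continuous.


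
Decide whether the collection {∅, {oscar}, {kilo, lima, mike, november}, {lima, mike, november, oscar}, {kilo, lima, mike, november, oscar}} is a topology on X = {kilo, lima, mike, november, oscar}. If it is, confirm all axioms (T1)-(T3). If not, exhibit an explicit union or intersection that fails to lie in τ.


τ is NOT a topology on X.

Axiom (T1): ∅ ∈ τ? Yes; X ∈ τ? Yes.
Axiom (T2/T3): check pairwise unions and intersections of members of τ.
Counterexample for (T3): {kilo, lima, mike, november} ∩ {lima, mike, november, oscar} = {lima, mike, november} ∉ τ. Therefore τ is NOT a topology.
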